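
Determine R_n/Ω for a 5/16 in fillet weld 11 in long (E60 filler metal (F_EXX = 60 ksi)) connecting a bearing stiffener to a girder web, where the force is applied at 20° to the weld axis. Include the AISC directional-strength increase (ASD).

t_e = 0.707 × 0.3125 = 0.2209 in; A_we = 0.2209 × 11 = 2.43 in².
Directional factor: 1.0 + 0.5 sin^1.5(20°) = 1.1.
F_nw = 0.6 × 60 × 1.1 = 39.6 ksi.
R_n/Ω = (39.6 × 2.43) / 2.0 = 48.12 kips.

R_n/Ω ≈ 48.1 kips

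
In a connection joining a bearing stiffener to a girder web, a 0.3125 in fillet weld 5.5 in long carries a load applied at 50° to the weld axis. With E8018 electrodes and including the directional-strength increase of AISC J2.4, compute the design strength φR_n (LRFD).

E80XX → F_EXX = 80 ksi.
t_e = 0.707 × 0.3125 = 0.2209 in; A_we = 0.2209 × 5.5 = 1.215 in².
Directional factor: 1.0 + 0.5 sin^1.5(50°) = 1.335.
F_nw = 0.6 × 80 × 1.335 = 64.09 ksi.
φR_n = 0.75 × 64.09 × 1.215 = 58.41 kip.

φR_n ≈ 58.4 kip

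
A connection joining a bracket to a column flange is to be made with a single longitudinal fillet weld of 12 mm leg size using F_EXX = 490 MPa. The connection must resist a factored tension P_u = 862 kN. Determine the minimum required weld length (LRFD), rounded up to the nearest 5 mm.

L = 465 mm

Throat t_e = 0.707 × 12 = 8.484 mm.
φr_n = 0.75 × 0.6 × 490 × 8.484 × 10⁻³ = 1.871 kN/mm.
L_req = P_u / φr_n = 862 / 1.871 = 460.8 mm total.
Round up → use L = 465 mm.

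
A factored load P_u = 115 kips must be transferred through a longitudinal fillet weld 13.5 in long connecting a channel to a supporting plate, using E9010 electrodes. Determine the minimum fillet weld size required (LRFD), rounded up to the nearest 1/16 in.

w = 5/16 in

E90XX → F_EXX = 90 ksi.
Total weld length L = 13.5 in.
Required throat t_e = P_u / (φ × 0.6 F_EXX × L) = 115 / (0.75 × 0.6 × 90 × 13.5) = 0.2103 in.
Required leg w = t_e / 0.707 = 0.2975 in → use 5/16 in.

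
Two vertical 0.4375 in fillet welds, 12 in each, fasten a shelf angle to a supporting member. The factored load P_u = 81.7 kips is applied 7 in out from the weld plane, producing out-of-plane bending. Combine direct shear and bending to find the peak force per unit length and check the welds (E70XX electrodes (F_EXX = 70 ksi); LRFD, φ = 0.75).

L_w = 2 × 12 = 24 in; section modulus (unit throat) S = 2 × L²/6 = 48 in².
Direct shear f_v = P/L_w = 81.7/24 = 3.404 kip/in.
Moment M = P × e = 81.7 × 7 = 571.9 kip·in; bending f_b = M/S = 11.91 kip/in.
f_max = √(f_v² + f_b²) = √(3.404² + 11.91²) = 12.39 kip/in.
φr_n = 0.75 × 0.6 × 70 × (0.707 × 0.4375) = 9.743 kip/in → NOT adequate.

f_max ≈ 12.4 kip/in; NOT adequate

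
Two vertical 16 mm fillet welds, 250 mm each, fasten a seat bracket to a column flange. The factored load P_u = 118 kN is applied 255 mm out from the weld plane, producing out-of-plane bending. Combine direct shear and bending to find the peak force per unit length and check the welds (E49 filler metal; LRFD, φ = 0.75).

f_max ≈ 1460 N/mm; adequate

E49XX → F_EXX = 490 MPa.
L_w = 2 × 250 = 500 mm; section modulus (unit throat) S = 2 × L²/6 = 20830 mm².
Direct shear f_v = P/L_w = 118×10³/500 = 236 N/mm.
Moment M = P × e = 118×10³ × 255 = 30090000 N·mm; bending f_b = M/S = 1444 N/mm.
f_max = √(f_v² + f_b²) = √(236² + 1444²) = 1463 N/mm.
φr_n = 0.75 × 0.6 × 490 × (0.707 × 16) = 2494 N/mm → adequate.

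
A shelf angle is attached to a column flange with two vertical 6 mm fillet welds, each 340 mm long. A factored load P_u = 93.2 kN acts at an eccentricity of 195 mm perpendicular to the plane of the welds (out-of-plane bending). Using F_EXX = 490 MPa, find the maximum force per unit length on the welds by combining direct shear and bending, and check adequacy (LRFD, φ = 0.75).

L_w = 2 × 340 = 680 mm; section modulus (unit throat) S = 2 × L²/6 = 38530 mm².
Direct shear f_v = P/L_w = 93.2×10³/680 = 137.1 N/mm.
Moment M = P × e = 93.2×10³ × 195 = 18174000 N·mm; bending f_b = M/S = 471.6 N/mm.
f_max = √(f_v² + f_b²) = √(137.1² + 471.6²) = 491.2 N/mm.
φr_n = 0.75 × 0.6 × 490 × (0.707 × 6) = 935.4 N/mm → adequate.

f_max ≈ 491 N/mm; adequate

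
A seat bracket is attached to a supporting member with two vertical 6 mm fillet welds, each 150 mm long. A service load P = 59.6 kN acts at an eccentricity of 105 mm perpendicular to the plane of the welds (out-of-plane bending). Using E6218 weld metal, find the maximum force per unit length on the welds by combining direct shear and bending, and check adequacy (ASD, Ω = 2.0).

E62XX → F_EXX = 620 MPa.
L_w = 2 × 150 = 300 mm; section modulus (unit throat) S = 2 × L²/6 = 7500 mm².
Direct shear f_v = P/L_w = 59.6×10³/300 = 198.7 N/mm.
Moment M = P × e = 59.6×10³ × 105 = 6258000 N·mm; bending f_b = M/S = 834.4 N/mm.
f_max = √(f_v² + f_b²) = √(198.7² + 834.4²) = 857.7 N/mm.
r_n/Ω = (1/2.0) × 0.6 × 620 × (0.707 × 6) = 789 N/mm → NOT adequate.

f_max ≈ 858 N/mm; NOT adequate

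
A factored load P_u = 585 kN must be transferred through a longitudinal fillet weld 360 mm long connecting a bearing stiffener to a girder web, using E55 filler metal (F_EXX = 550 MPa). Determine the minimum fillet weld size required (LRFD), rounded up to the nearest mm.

Total weld length L = 360 mm.
Required throat t_e = P_u / (φ × 0.6 F_EXX × L) = 585 / (0.75 × 0.6 × 550 × 360 × 10⁻³) = 6.566 mm.
Required leg w = t_e / 0.707 = 9.287 mm → use 10 mm.

w = 10 mm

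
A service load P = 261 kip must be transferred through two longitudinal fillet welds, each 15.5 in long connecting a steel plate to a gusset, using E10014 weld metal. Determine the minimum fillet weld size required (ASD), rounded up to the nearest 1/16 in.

w = 7/16 in

E100XX → F_EXX = 100 ksi.
Total weld length L = 31 in.
Required throat t_e = P × Ω / (0.6 F_EXX × L) = 261 × 2.0 / (0.6 × 100 × 31) = 0.2806 in.
Required leg w = t_e / 0.707 = 0.397 in → use 7/16 in.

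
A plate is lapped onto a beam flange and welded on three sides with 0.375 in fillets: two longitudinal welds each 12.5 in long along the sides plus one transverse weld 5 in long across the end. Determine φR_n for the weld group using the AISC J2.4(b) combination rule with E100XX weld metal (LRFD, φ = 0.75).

φR_n ≈ 358 kip

E100XX → F_EXX = 100 ksi.
t_e = 0.707 × 0.375 = 0.2651 in.
R_nwl = 0.6 × 100 × 0.2651 × 25 = 397.7 kip (longitudinal, 2 welds).
R_nwt = 0.6 × 100 × 0.2651 × 5 = 79.54 kip (transverse, base value).
(i) R_nwl + R_nwt = 477.2 kip; (ii) 0.85 R_nwl + 1.5 R_nwt = 457.3 kip.
R_n = max = 477.2 kip [governs: (i)]; φR_n = 357.9 kip.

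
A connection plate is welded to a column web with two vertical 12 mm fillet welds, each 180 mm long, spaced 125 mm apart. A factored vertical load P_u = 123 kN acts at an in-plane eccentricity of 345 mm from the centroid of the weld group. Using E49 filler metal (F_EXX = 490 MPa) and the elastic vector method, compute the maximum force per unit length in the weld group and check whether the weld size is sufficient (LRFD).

f_max ≈ 2170 N/mm; NOT adequate

Total weld length L_w = 360 mm. Treat welds as unit-width lines.
Polar moment about centroid: J = 2[d³/12 + d(b/2)²] = 2[180³/12 + 180×62.5²] = 2378000 mm³.
Direct shear f_v = P/L_w = 123×10³ / 360 = 341.7 N/mm (vertical).
Torsion M = P·e = 123×10³ × 345 = 42435000 N·mm.
Critical point at (x, y) = (62.5, 90) from centroid. f_tx = M·y/J = 1606 N/mm; f_ty = M·x/J = 1115 N/mm.
Resultant f_max = √[f_tx² + (f_v + f_ty)²] = √[1606² + (341.7 + 1115)²] = 2168 N/mm.
Capacity per unit length: φr_n = 0.75 × 0.6 × 490 × (0.707 × 12) = 1871 N/mm.
2168 > 1871 → NOT adequate.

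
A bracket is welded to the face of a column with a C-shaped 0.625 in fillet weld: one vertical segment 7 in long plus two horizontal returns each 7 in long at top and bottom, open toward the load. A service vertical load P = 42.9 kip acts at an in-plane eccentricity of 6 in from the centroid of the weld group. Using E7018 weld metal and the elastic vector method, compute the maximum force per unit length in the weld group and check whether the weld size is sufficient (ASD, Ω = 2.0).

f_max ≈ 6.53 kip/in; adequate

E70XX → F_EXX = 70 ksi.
Total weld length L_w = 21 in. Treat welds as unit-width lines.
Centroid: x̄ = 2×7×3.5 / 21 = 2.333 in from the vertical weld.
Polar moment about centroid: J = I_x + I_y = [7³/12 + 2×7×3.5²] + [7×2.333² + 2(7³/12 + 7×1.167²)] = 314.4 in³.
Direct shear f_v = P/L_w = 42.9 / 21 = 2.043 kip/in (vertical).
Torsion M = P·e = 42.9 × 6 = 257.4 kip·in.
Critical point at (x, y) = (4.667, 3.5) from centroid. f_tx = M·y/J = 2.865 kip/in; f_ty = M·x/J = 3.82 kip/in.
Resultant f_max = √[f_tx² + (f_v + f_ty)²] = √[2.865² + (2.043 + 3.82)²] = 6.526 kip/in.
Capacity per unit length: r_n/Ω = (1/2.0) × 0.6 × 70 × (0.707 × 0.625) = 9.279 kip/in.
6.526 ≤ 9.279 → adequate.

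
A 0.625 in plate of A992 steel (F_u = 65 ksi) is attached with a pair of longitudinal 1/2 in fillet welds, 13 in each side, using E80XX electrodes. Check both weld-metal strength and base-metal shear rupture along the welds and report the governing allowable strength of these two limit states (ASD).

E80XX → F_EXX = 80 ksi.
t_e = 0.707 × 0.5 = 0.3535 in; L = 26 in.
Weld metal: R_n/Ω = (1/2.0) × 0.6 × 80 × 0.3535 × 26 = 220.6 kip.
Base metal (shear rupture): R_n/Ω = (1/2.0) × 0.6 × 65 × 0.625 × 26 = 316.9 kip.
Governing: weld metal.

R_n/Ω ≈ 221 kip (weld metal governs)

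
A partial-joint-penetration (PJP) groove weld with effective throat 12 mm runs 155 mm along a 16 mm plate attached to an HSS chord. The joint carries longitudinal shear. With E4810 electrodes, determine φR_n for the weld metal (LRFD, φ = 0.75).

φR_n ≈ 402 kN

E48XX → F_EXX = 480 MPa.
Effective throat (given) t_e = 12 mm.
A_we = 12 × 155 = 1860 mm².
F_nw = 0.6 F_EXX = 288 MPa.
φR_n = 0.75 × 288 × 1860 × 10⁻³ = 401.8 kN.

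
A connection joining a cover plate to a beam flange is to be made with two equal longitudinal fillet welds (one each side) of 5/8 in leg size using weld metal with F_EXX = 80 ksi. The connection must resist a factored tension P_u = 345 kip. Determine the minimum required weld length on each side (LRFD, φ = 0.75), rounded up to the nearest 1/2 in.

Throat t_e = 0.707 × 0.625 = 0.4419 in.
φr_n = 0.75 × 0.6 × 80 × 0.4419 = 15.91 kip/in.
L_req = P_u / φr_n = 345 / 15.91 = 21.69 in total.
Per side: 21.69 / 2 = 10.84 in.
Round up → use L = 11 in on each side.

L = 11 in on each side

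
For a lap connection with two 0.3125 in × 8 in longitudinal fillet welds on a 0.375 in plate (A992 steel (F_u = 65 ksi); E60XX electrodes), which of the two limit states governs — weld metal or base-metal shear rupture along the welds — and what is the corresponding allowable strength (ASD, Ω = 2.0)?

E60XX → F_EXX = 60 ksi.
t_e = 0.707 × 0.3125 = 0.2209 in; L = 16 in.
Weld metal: R_n/Ω = (1/2.0) × 0.6 × 60 × 0.2209 × 16 = 63.63 kip.
Base metal (shear rupture): R_n/Ω = (1/2.0) × 0.6 × 65 × 0.375 × 16 = 117 kip.
Governing: weld metal.

R_n/Ω ≈ 63.6 kip (weld metal governs)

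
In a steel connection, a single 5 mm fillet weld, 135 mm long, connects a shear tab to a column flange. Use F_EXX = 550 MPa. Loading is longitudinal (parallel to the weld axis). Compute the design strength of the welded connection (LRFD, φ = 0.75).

Effective throat t_e = 0.707 × 5 = 3.535 mm.
Total length L = 135 mm; A_we = 3.535 × 135 = 477.2 mm².
F_nw = 0.6 F_EXX = 0.6 × 550 = 330 MPa.
φR_n = 0.75 × 330 × 477.2 × 10⁻³ = 118.1 kN.

φR_n ≈ 118 kN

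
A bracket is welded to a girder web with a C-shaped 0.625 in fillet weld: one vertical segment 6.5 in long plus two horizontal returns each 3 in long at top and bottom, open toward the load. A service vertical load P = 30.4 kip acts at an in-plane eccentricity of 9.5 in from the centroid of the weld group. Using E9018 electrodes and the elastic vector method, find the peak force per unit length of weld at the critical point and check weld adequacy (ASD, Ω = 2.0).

f_max ≈ 13.3 kip/in; NOT adequate

E90XX → F_EXX = 90 ksi.
Total weld length L_w = 12.5 in. Treat welds as unit-width lines.
Centroid: x̄ = 2×3×1.5 / 12.5 = 0.72 in from the vertical weld.
Polar moment about centroid: J = I_x + I_y = [6.5³/12 + 2×3×3.25²] + [6.5×0.72² + 2(3³/12 + 3×0.78²)] = 97.78 in³.
Direct shear f_v = P/L_w = 30.4 / 12.5 = 2.432 kip/in (vertical).
Torsion M = P·e = 30.4 × 9.5 = 288.8 kip·in.
Critical point at (x, y) = (2.28, 3.25) from centroid. f_tx = M·y/J = 9.599 kip/in; f_ty = M·x/J = 6.734 kip/in.
Resultant f_max = √[f_tx² + (f_v + f_ty)²] = √[9.599² + (2.432 + 6.734)²] = 13.27 kip/in.
Capacity per unit length: r_n/Ω = (1/2.0) × 0.6 × 90 × (0.707 × 0.625) = 11.93 kip/in.
13.27 > 11.93 → NOT adequate.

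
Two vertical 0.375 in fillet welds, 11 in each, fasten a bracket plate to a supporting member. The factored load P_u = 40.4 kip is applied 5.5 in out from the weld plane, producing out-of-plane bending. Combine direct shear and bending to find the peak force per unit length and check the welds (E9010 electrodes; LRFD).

f_max ≈ 5.81 kip/in; adequate

E90XX → F_EXX = 90 ksi.
L_w = 2 × 11 = 22 in; section modulus (unit throat) S = 2 × L²/6 = 40.33 in².
Direct shear f_v = P/L_w = 40.4/22 = 1.836 kip/in.
Moment M = P × e = 40.4 × 5.5 = 222.2 kip·in; bending f_b = M/S = 5.509 kip/in.
f_max = √(f_v² + f_b²) = √(1.836² + 5.509²) = 5.807 kip/in.
φr_n = 0.75 × 0.6 × 90 × (0.707 × 0.375) = 10.74 kip/in → adequate.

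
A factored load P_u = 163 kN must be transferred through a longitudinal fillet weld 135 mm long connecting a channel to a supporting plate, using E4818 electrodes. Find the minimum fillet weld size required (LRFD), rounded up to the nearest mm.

E48XX → F_EXX = 480 MPa.
Total weld length L = 135 mm.
Required throat t_e = P_u / (φ × 0.6 F_EXX × L) = 163 / (0.75 × 0.6 × 480 × 135 × 10⁻³) = 5.59 mm.
Required leg w = t_e / 0.707 = 7.906 mm → use 8 mm.

w = 8 mm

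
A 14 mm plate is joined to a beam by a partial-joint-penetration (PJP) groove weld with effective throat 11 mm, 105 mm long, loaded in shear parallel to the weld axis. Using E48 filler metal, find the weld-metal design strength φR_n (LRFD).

φR_n ≈ 249 kN

E48XX → F_EXX = 480 MPa.
Effective throat (given) t_e = 11 mm.
A_we = 11 × 105 = 1155 mm².
F_nw = 0.6 F_EXX = 288 MPa.
φR_n = 0.75 × 288 × 1155 × 10⁻³ = 249.5 kN.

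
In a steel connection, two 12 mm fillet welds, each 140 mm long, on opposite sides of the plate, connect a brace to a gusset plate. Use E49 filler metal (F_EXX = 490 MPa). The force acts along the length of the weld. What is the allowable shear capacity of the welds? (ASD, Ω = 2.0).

R_n/Ω ≈ 349 kN

Effective throat t_e = 0.707 × 12 = 8.484 mm.
Total length L = 280 mm; A_we = 8.484 × 280 = 2376 mm².
F_nw = 0.6 F_EXX = 0.6 × 490 = 294 MPa.
R_n = 294 × 2376 × 10⁻³ = 698.4 kN; R_n/Ω = 698.4/2.0 = 349.2 kN.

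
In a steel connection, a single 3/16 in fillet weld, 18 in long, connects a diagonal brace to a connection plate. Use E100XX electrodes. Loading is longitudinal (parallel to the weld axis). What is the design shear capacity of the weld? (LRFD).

E100XX → F_EXX = 100 ksi.
Effective throat t_e = 0.707 × 0.1875 = 0.1326 in.
Total length L = 18 in; A_we = 0.1326 × 18 = 2.386 in².
F_nw = 0.6 F_EXX = 0.6 × 100 = 60 ksi.
φR_n = 0.75 × 60 × 2.386 = 107.4 kips.

φR_n ≈ 107 kips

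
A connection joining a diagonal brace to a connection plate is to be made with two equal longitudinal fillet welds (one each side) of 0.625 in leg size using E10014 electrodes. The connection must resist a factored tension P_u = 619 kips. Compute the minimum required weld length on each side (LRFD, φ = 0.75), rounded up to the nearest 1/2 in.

L = 16 in on each side

E100XX → F_EXX = 100 ksi.
Throat t_e = 0.707 × 0.625 = 0.4419 in.
φr_n = 0.75 × 0.6 × 100 × 0.4419 = 19.88 kips/in.
L_req = P_u / φr_n = 619 / 19.88 = 31.13 in total.
Per side: 31.13 / 2 = 15.56 in.
Round up → use L = 16 in on each side.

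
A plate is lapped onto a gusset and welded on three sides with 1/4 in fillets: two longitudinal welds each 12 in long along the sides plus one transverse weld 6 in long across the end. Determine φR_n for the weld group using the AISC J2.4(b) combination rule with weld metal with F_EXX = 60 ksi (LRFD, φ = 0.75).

t_e = 0.707 × 0.25 = 0.1767 in.
R_nwl = 0.6 × 60 × 0.1767 × 24 = 152.7 kips (longitudinal, 2 welds).
R_nwt = 0.6 × 60 × 0.1767 × 6 = 38.18 kips (transverse, base value).
(i) R_nwl + R_nwt = 190.9 kips; (ii) 0.85 R_nwl + 1.5 R_nwt = 187.1 kips.
R_n = max = 190.9 kips [governs: (i)]; φR_n = 143.2 kips.

φR_n ≈ 143 kips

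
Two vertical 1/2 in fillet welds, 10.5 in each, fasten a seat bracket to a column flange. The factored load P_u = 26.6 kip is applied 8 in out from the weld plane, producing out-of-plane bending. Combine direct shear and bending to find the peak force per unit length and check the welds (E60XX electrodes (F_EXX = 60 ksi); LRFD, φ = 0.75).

f_max ≈ 5.93 kip/in; adequate

L_w = 2 × 10.5 = 21 in; section modulus (unit throat) S = 2 × L²/6 = 36.75 in².
Direct shear f_v = P/L_w = 26.6/21 = 1.267 kip/in.
Moment M = P × e = 26.6 × 8 = 212.8 kip·in; bending f_b = M/S = 5.79 kip/in.
f_max = √(f_v² + f_b²) = √(1.267² + 5.79²) = 5.927 kip/in.
φr_n = 0.75 × 0.6 × 60 × (0.707 × 0.5) = 9.544 kip/in → adequate.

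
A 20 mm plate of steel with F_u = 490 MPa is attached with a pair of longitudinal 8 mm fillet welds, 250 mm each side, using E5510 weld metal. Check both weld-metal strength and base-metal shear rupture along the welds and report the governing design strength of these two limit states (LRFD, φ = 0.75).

φR_n ≈ 700 kN (weld metal governs)

E55XX → F_EXX = 550 MPa.
t_e = 0.707 × 8 = 5.656 mm; L = 500 mm.
Weld metal: φR_n = 0.75 × 0.6 × 550 × 5.656 × 500 × 10⁻³ = 699.9 kN.
Base metal (shear rupture): φR_n = 0.75 × 0.6 × 490 × 20 × 500 × 10⁻³ = 2205 kN.
Governing: weld metal.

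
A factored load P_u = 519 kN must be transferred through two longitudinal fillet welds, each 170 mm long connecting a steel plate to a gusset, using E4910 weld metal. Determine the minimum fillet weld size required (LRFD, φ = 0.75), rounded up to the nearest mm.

E49XX → F_EXX = 490 MPa.
Total weld length L = 340 mm.
Required throat t_e = P_u / (φ × 0.6 F_EXX × L) = 519 / (0.75 × 0.6 × 490 × 340 × 10⁻³) = 6.923 mm.
Required leg w = t_e / 0.707 = 9.792 mm → use 10 mm.

w = 10 mm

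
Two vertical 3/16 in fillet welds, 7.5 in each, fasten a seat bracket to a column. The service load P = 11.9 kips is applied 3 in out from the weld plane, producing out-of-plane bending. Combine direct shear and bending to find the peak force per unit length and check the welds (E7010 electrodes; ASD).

f_max ≈ 2.06 kip/in; adequate

E70XX → F_EXX = 70 ksi.
L_w = 2 × 7.5 = 15 in; section modulus (unit throat) S = 2 × L²/6 = 18.75 in².
Direct shear f_v = P/L_w = 11.9/15 = 0.7933 kip/in.
Moment M = P × e = 11.9 × 3 = 35.7 kip·in; bending f_b = M/S = 1.904 kip/in.
f_max = √(f_v² + f_b²) = √(0.7933² + 1.904²) = 2.063 kip/in.
r_n/Ω = (1/2.0) × 0.6 × 70 × (0.707 × 0.1875) = 2.784 kip/in → adequate.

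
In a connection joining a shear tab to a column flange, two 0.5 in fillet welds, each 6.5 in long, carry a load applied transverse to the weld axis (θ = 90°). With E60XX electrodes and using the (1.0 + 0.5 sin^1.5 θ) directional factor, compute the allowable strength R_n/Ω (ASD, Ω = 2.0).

R_n/Ω ≈ 124 kip

E60XX → F_EXX = 60 ksi.
t_e = 0.707 × 0.5 = 0.3535 in; A_we = 0.3535 × 13 = 4.595 in².
Directional factor: 1.0 + 0.5 sin^1.5(90°) = 1.5.
F_nw = 0.6 × 60 × 1.5 = 54 ksi.
R_n/Ω = (54 × 4.595) / 2.0 = 124.1 kip.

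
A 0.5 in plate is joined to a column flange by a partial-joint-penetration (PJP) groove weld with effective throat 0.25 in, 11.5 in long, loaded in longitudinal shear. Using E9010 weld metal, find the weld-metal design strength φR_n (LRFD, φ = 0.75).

E90XX → F_EXX = 90 ksi.
Effective throat (given) t_e = 0.25 in.
A_we = 0.25 × 11.5 = 2.875 in².
F_nw = 0.6 F_EXX = 54 ksi.
φR_n = 0.75 × 54 × 2.875 = 116.4 kip.

φR_n ≈ 116 kip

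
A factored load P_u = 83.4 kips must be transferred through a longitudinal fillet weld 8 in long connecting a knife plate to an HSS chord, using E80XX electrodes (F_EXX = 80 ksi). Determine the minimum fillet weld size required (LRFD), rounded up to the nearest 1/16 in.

w = 7/16 in

Total weld length L = 8 in.
Required throat t_e = P_u / (φ × 0.6 F_EXX × L) = 83.4 / (0.75 × 0.6 × 80 × 8) = 0.2896 in.
Required leg w = t_e / 0.707 = 0.4096 in → use 7/16 in.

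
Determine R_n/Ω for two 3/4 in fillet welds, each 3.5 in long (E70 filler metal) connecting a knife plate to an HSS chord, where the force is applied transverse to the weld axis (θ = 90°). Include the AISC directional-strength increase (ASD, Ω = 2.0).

E70XX → F_EXX = 70 ksi.
t_e = 0.707 × 0.75 = 0.5302 in; A_we = 0.5302 × 7 = 3.712 in².
Directional factor: 1.0 + 0.5 sin^1.5(90°) = 1.5.
F_nw = 0.6 × 70 × 1.5 = 63 ksi.
R_n/Ω = (63 × 3.712) / 2.0 = 116.9 kips.

R_n/Ω ≈ 117 kips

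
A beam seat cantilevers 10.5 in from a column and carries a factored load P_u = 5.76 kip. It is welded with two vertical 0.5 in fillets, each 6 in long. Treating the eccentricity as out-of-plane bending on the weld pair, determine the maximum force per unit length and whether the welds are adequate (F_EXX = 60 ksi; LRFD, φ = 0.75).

L_w = 2 × 6 = 12 in; section modulus (unit throat) S = 2 × L²/6 = 12 in².
Direct shear f_v = P/L_w = 5.76/12 = 0.48 kip/in.
Moment M = P × e = 5.76 × 10.5 = 60.48 kip·in; bending f_b = M/S = 5.04 kip/in.
f_max = √(f_v² + f_b²) = √(0.48² + 5.04²) = 5.063 kip/in.
φr_n = 0.75 × 0.6 × 60 × (0.707 × 0.5) = 9.544 kip/in → adequate.

f_max ≈ 5.06 kip/in; adequate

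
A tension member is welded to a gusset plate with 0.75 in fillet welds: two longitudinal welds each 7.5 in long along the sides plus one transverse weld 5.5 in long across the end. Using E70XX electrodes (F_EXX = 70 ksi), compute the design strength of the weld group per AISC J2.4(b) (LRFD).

t_e = 0.707 × 0.75 = 0.5302 in.
R_nwl = 0.6 × 70 × 0.5302 × 15 = 334.1 kip (longitudinal, 2 welds).
R_nwt = 0.6 × 70 × 0.5302 × 5.5 = 122.5 kip (transverse, base value).
(i) R_nwl + R_nwt = 456.5 kip; (ii) 0.85 R_nwl + 1.5 R_nwt = 467.7 kip.
R_n = max = 467.7 kip [governs: (ii)]; φR_n = 350.8 kip.

φR_n ≈ 351 kip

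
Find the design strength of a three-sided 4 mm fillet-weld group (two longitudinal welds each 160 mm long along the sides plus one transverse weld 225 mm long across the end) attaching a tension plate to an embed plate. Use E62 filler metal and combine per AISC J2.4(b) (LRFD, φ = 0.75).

E62XX → F_EXX = 620 MPa.
t_e = 0.707 × 4 = 2.828 mm.
R_nwl = 0.6 × 620 × 2.828 × 320 × 10⁻³ = 336.6 kN (longitudinal, 2 welds).
R_nwt = 0.6 × 620 × 2.828 × 225 × 10⁻³ = 236.7 kN (transverse, base value).
(i) R_nwl + R_nwt = 573.3 kN; (ii) 0.85 R_nwl + 1.5 R_nwt = 641.2 kN.
R_n = max = 641.2 kN [governs: (ii)]; φR_n = 480.9 kN.

φR_n ≈ 481 kN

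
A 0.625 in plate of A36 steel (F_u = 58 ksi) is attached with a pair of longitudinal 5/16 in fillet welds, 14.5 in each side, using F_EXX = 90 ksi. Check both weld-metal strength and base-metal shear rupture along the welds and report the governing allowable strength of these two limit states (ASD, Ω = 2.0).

t_e = 0.707 × 0.3125 = 0.2209 in; L = 29 in.
Weld metal: R_n/Ω = (1/2.0) × 0.6 × 90 × 0.2209 × 29 = 173 kip.
Base metal (shear rupture): R_n/Ω = (1/2.0) × 0.6 × 58 × 0.625 × 29 = 315.4 kip.
Governing: weld metal.

R_n/Ω ≈ 173 kip (weld metal governs)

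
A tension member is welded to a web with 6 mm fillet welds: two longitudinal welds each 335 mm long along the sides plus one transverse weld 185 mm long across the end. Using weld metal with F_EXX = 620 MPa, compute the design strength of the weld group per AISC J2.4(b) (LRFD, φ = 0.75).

φR_n ≈ 1010 kN

t_e = 0.707 × 6 = 4.242 mm.
R_nwl = 0.6 × 620 × 4.242 × 670 × 10⁻³ = 1057 kN (longitudinal, 2 welds).
R_nwt = 0.6 × 620 × 4.242 × 185 × 10⁻³ = 291.9 kN (transverse, base value).
(i) R_nwl + R_nwt = 1349 kN; (ii) 0.85 R_nwl + 1.5 R_nwt = 1337 kN.
R_n = max = 1349 kN [governs: (i)]; φR_n = 1012 kN.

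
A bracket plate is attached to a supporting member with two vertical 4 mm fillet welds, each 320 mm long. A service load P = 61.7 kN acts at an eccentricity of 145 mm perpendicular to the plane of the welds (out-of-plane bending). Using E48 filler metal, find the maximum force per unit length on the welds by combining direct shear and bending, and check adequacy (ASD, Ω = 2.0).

E48XX → F_EXX = 480 MPa.
L_w = 2 × 320 = 640 mm; section modulus (unit throat) S = 2 × L²/6 = 34130 mm².
Direct shear f_v = P/L_w = 61.7×10³/640 = 96.41 N/mm.
Moment M = P × e = 61.7×10³ × 145 = 8946500 N·mm; bending f_b = M/S = 262.1 N/mm.
f_max = √(f_v² + f_b²) = √(96.41² + 262.1²) = 279.3 N/mm.
r_n/Ω = (1/2.0) × 0.6 × 480 × (0.707 × 4) = 407.2 N/mm → adequate.

f_max ≈ 279 N/mm; adequate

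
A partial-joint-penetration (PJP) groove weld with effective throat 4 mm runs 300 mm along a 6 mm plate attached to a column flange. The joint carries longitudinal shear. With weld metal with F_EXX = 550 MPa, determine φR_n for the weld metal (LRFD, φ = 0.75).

φR_n ≈ 297 kN

Effective throat (given) t_e = 4 mm.
A_we = 4 × 300 = 1200 mm².
F_nw = 0.6 F_EXX = 330 MPa.
φR_n = 0.75 × 330 × 1200 × 10⁻³ = 297 kN.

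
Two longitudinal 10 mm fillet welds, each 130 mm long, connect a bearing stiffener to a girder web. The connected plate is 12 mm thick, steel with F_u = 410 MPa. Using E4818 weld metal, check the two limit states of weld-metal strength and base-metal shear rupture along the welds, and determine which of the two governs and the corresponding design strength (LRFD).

E48XX → F_EXX = 480 MPa.
t_e = 0.707 × 10 = 7.07 mm; L = 260 mm.
Weld metal: φR_n = 0.75 × 0.6 × 480 × 7.07 × 260 × 10⁻³ = 397.1 kN.
Base metal (shear rupture): φR_n = 0.75 × 0.6 × 410 × 12 × 260 × 10⁻³ = 575.6 kN.
Governing: weld metal.

φR_n ≈ 397 kN (weld metal governs)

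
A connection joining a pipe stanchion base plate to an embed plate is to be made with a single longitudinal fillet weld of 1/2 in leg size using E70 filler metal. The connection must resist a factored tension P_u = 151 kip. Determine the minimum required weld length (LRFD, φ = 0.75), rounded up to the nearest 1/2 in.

L = 14 in

E70XX → F_EXX = 70 ksi.
Throat t_e = 0.707 × 0.5 = 0.3535 in.
φr_n = 0.75 × 0.6 × 70 × 0.3535 = 11.14 kip/in.
L_req = P_u / φr_n = 151 / 11.14 = 13.56 in total.
Round up → use L = 14 in.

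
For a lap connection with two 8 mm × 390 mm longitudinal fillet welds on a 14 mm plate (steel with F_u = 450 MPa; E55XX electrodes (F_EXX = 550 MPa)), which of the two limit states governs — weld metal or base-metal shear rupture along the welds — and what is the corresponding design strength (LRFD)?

t_e = 0.707 × 8 = 5.656 mm; L = 780 mm.
Weld metal: φR_n = 0.75 × 0.6 × 550 × 5.656 × 780 × 10⁻³ = 1092 kN.
Base metal (shear rupture): φR_n = 0.75 × 0.6 × 450 × 14 × 780 × 10⁻³ = 2211 kN.
Governing: weld metal.

φR_n ≈ 1090 kN (weld metal governs)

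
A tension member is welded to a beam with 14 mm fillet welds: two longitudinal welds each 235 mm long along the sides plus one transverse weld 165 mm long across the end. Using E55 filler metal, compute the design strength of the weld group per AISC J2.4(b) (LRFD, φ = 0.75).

φR_n ≈ 1580 kN

E55XX → F_EXX = 550 MPa.
t_e = 0.707 × 14 = 9.898 mm.
R_nwl = 0.6 × 550 × 9.898 × 470 × 10⁻³ = 1535 kN (longitudinal, 2 welds).
R_nwt = 0.6 × 550 × 9.898 × 165 × 10⁻³ = 538.9 kN (transverse, base value).
(i) R_nwl + R_nwt = 2074 kN; (ii) 0.85 R_nwl + 1.5 R_nwt = 2113 kN.
R_n = max = 2113 kN [governs: (ii)]; φR_n = 1585 kN.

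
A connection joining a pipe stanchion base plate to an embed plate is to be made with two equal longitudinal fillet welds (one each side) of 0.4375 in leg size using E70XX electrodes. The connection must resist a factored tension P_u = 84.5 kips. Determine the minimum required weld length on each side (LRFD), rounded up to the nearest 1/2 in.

E70XX → F_EXX = 70 ksi.
Throat t_e = 0.707 × 0.4375 = 0.3093 in.
φr_n = 0.75 × 0.6 × 70 × 0.3093 = 9.743 kips/in.
L_req = P_u / φr_n = 84.5 / 9.743 = 8.673 in total.
Per side: 8.673 / 2 = 4.336 in.
Round up → use L = 4.5 in on each side.

L = 4.5 in on each side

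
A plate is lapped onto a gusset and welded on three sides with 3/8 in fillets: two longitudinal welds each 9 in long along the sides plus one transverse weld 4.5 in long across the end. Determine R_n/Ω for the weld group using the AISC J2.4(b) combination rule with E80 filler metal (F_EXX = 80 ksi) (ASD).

R_n/Ω ≈ 143 kips

t_e = 0.707 × 0.375 = 0.2651 in.
R_nwl = 0.6 × 80 × 0.2651 × 18 = 229.1 kips (longitudinal, 2 welds).
R_nwt = 0.6 × 80 × 0.2651 × 4.5 = 57.27 kips (transverse, base value).
(i) R_nwl + R_nwt = 286.3 kips; (ii) 0.85 R_nwl + 1.5 R_nwt = 280.6 kips.
R_n = max = 286.3 kips [governs: (i)]; R_n/Ω = 143.2 kips.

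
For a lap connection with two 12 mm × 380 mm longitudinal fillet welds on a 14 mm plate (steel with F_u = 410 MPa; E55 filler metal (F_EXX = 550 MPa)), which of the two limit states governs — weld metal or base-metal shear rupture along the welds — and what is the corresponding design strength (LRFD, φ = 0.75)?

t_e = 0.707 × 12 = 8.484 mm; L = 760 mm.
Weld metal: φR_n = 0.75 × 0.6 × 550 × 8.484 × 760 × 10⁻³ = 1596 kN.
Base metal (shear rupture): φR_n = 0.75 × 0.6 × 410 × 14 × 760 × 10⁻³ = 1963 kN.
Governing: weld metal.

φR_n ≈ 1600 kN (weld metal governs)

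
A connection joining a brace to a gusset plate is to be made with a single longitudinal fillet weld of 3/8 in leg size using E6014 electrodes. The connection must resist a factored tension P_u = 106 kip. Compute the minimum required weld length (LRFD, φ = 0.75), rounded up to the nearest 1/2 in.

L = 15 in

E60XX → F_EXX = 60 ksi.
Throat t_e = 0.707 × 0.375 = 0.2651 in.
φr_n = 0.75 × 0.6 × 60 × 0.2651 = 7.158 kip/in.
L_req = P_u / φr_n = 106 / 7.158 = 14.81 in total.
Round up → use L = 15 in.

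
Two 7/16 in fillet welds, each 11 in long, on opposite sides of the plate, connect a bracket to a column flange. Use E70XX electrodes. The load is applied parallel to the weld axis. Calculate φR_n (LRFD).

E70XX → F_EXX = 70 ksi.
Effective throat t_e = 0.707 × 0.4375 = 0.3093 in.
Total length L = 22 in; A_we = 0.3093 × 22 = 6.805 in².
F_nw = 0.6 F_EXX = 0.6 × 70 = 42 ksi.
φR_n = 0.75 × 42 × 6.805 = 214.4 kip.

φR_n ≈ 214 kip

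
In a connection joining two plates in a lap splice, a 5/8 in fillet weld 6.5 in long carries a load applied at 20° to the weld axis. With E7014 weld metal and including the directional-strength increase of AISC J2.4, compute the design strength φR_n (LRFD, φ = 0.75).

E70XX → F_EXX = 70 ksi.
t_e = 0.707 × 0.625 = 0.4419 in; A_we = 0.4419 × 6.5 = 2.872 in².
Directional factor: 1.0 + 0.5 sin^1.5(20°) = 1.1.
F_nw = 0.6 × 70 × 1.1 = 46.2 ksi.
φR_n = 0.75 × 46.2 × 2.872 = 99.52 kip.

φR_n ≈ 99.5 kip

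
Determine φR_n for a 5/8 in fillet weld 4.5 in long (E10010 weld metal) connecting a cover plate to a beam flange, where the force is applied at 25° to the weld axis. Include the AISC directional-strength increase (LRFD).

φR_n ≈ 102 kip

E100XX → F_EXX = 100 ksi.
t_e = 0.707 × 0.625 = 0.4419 in; A_we = 0.4419 × 4.5 = 1.988 in².
Directional factor: 1.0 + 0.5 sin^1.5(25°) = 1.137.
F_nw = 0.6 × 100 × 1.137 = 68.24 ksi.
φR_n = 0.75 × 68.24 × 1.988 = 101.8 kip.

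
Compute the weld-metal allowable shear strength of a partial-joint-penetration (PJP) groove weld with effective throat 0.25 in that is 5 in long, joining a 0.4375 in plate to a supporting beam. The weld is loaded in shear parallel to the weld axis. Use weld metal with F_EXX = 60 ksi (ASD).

R_n/Ω ≈ 22.5 kip

Effective throat (given) t_e = 0.25 in.
A_we = 0.25 × 5 = 1.25 in².
F_nw = 0.6 F_EXX = 36 ksi.
R_n/Ω = (36 × 1.25) / 2.0 = 22.5 kip.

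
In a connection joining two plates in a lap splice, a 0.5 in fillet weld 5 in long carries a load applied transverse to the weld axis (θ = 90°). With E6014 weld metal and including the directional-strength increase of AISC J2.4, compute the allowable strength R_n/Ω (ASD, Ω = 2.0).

E60XX → F_EXX = 60 ksi.
t_e = 0.707 × 0.5 = 0.3535 in; A_we = 0.3535 × 5 = 1.767 in².
Directional factor: 1.0 + 0.5 sin^1.5(90°) = 1.5.
F_nw = 0.6 × 60 × 1.5 = 54 ksi.
R_n/Ω = (54 × 1.767) / 2.0 = 47.72 kip.

R_n/Ω ≈ 47.7 kip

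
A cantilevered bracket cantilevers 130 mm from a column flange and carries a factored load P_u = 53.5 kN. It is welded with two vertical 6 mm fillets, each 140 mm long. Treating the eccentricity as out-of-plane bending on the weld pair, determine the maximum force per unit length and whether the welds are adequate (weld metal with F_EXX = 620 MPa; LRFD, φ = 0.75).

f_max ≈ 1080 N/mm; adequate

L_w = 2 × 140 = 280 mm; section modulus (unit throat) S = 2 × L²/6 = 6533 mm².
Direct shear f_v = P/L_w = 53.5×10³/280 = 191.1 N/mm.
Moment M = P × e = 53.5×10³ × 130 = 6955000 N·mm; bending f_b = M/S = 1065 N/mm.
f_max = √(f_v² + f_b²) = √(191.1² + 1065²) = 1082 N/mm.
φr_n = 0.75 × 0.6 × 620 × (0.707 × 6) = 1184 N/mm → adequate.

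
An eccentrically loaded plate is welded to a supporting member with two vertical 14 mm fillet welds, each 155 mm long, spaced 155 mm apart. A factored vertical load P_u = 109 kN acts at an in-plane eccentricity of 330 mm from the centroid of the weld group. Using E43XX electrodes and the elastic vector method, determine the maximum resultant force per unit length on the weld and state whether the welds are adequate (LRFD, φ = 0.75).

E43XX → F_EXX = 430 MPa.
Total weld length L_w = 310 mm. Treat welds as unit-width lines.
Polar moment about centroid: J = 2[d³/12 + d(b/2)²] = 2[155³/12 + 155×77.5²] = 2483000 mm³.
Direct shear f_v = P/L_w = 109×10³ / 310 = 351.6 N/mm (vertical).
Torsion M = P·e = 109×10³ × 330 = 35970000 N·mm.
Critical point at (x, y) = (77.5, 77.5) from centroid. f_tx = M·y/J = 1123 N/mm; f_ty = M·x/J = 1123 N/mm.
Resultant f_max = √[f_tx² + (f_v + f_ty)²] = √[1123² + (351.6 + 1123)²] = 1853 N/mm.
Capacity per unit length: φr_n = 0.75 × 0.6 × 430 × (0.707 × 14) = 1915 N/mm.
1853 ≤ 1915 → adequate.

f_max ≈ 1850 N/mm; adequate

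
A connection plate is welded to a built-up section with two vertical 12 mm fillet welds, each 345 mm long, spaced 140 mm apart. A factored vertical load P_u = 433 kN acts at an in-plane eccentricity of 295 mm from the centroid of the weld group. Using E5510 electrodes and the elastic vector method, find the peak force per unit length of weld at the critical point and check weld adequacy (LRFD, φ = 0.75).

f_max ≈ 2630 N/mm; NOT adequate

E55XX → F_EXX = 550 MPa.
Total weld length L_w = 690 mm. Treat welds as unit-width lines.
Polar moment about centroid: J = 2[d³/12 + d(b/2)²] = 2[345³/12 + 345×70²] = 10220000 mm³.
Direct shear f_v = P/L_w = 433×10³ / 690 = 627.5 N/mm (vertical).
Torsion M = P·e = 433×10³ × 295 = 127740000 N·mm.
Critical point at (x, y) = (70, 172.5) from centroid. f_tx = M·y/J = 2155 N/mm; f_ty = M·x/J = 874.5 N/mm.
Resultant f_max = √[f_tx² + (f_v + f_ty)²] = √[2155² + (627.5 + 874.5)²] = 2627 N/mm.
Capacity per unit length: φr_n = 0.75 × 0.6 × 550 × (0.707 × 12) = 2100 N/mm.
2627 > 2100 → NOT adequate.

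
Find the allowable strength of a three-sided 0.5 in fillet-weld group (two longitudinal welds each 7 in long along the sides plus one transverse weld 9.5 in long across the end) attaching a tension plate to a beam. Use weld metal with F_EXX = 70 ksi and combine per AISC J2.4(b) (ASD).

t_e = 0.707 × 0.5 = 0.3535 in.
R_nwl = 0.6 × 70 × 0.3535 × 14 = 207.9 kips (longitudinal, 2 welds).
R_nwt = 0.6 × 70 × 0.3535 × 9.5 = 141 kips (transverse, base value).
(i) R_nwl + R_nwt = 348.9 kips; (ii) 0.85 R_nwl + 1.5 R_nwt = 388.2 kips.
R_n = max = 388.2 kips [governs: (ii)]; R_n/Ω = 194.1 kips.

R_n/Ω ≈ 194 kips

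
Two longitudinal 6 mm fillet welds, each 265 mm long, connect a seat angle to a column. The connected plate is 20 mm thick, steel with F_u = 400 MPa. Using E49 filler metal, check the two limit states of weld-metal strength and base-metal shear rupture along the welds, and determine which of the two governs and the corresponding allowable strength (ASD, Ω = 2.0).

R_n/Ω ≈ 330 kN (weld metal governs)

E49XX → F_EXX = 490 MPa.
t_e = 0.707 × 6 = 4.242 mm; L = 530 mm.
Weld metal: R_n/Ω = (1/2.0) × 0.6 × 490 × 4.242 × 530 × 10⁻³ = 330.5 kN.
Base metal (shear rupture): R_n/Ω = (1/2.0) × 0.6 × 400 × 20 × 530 × 10⁻³ = 1272 kN.
Governing: weld metal.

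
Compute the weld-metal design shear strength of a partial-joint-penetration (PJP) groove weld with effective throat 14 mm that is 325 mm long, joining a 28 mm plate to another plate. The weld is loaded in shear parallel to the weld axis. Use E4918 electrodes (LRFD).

E49XX → F_EXX = 490 MPa.
Effective throat (given) t_e = 14 mm.
A_we = 14 × 325 = 4550 mm².
F_nw = 0.6 F_EXX = 294 MPa.
φR_n = 0.75 × 294 × 4550 × 10⁻³ = 1003 kN.

φR_n ≈ 1000 kN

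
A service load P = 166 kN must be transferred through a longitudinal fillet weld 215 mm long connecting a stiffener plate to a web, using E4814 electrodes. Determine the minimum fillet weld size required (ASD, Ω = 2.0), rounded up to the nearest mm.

E48XX → F_EXX = 480 MPa.
Total weld length L = 215 mm.
Required throat t_e = P × Ω / (0.6 F_EXX × L) = 166 × 2.0 / (0.6 × 480 × 215 × 10⁻³) = 5.362 mm.
Required leg w = t_e / 0.707 = 7.584 mm → use 8 mm.

w = 8 mm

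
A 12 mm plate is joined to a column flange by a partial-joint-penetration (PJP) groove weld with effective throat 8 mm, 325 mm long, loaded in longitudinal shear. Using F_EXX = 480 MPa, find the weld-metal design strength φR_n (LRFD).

φR_n ≈ 562 kN

Effective throat (given) t_e = 8 mm.
A_we = 8 × 325 = 2600 mm².
F_nw = 0.6 F_EXX = 288 MPa.
φR_n = 0.75 × 288 × 2600 × 10⁻³ = 561.6 kN.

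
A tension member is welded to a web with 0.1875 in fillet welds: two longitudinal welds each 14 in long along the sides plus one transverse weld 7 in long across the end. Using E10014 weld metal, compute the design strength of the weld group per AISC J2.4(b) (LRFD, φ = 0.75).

φR_n ≈ 209 kip

E100XX → F_EXX = 100 ksi.
t_e = 0.707 × 0.1875 = 0.1326 in.
R_nwl = 0.6 × 100 × 0.1326 × 28 = 222.7 kip (longitudinal, 2 welds).
R_nwt = 0.6 × 100 × 0.1326 × 7 = 55.68 kip (transverse, base value).
(i) R_nwl + R_nwt = 278.4 kip; (ii) 0.85 R_nwl + 1.5 R_nwt = 272.8 kip.
R_n = max = 278.4 kip [governs: (i)]; φR_n = 208.8 kip.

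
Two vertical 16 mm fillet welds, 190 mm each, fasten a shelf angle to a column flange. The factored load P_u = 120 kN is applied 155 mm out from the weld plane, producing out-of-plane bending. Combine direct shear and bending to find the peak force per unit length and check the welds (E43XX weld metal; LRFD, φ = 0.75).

f_max ≈ 1580 N/mm; adequate

E43XX → F_EXX = 430 MPa.
L_w = 2 × 190 = 380 mm; section modulus (unit throat) S = 2 × L²/6 = 12030 mm².
Direct shear f_v = P/L_w = 120×10³/380 = 315.8 N/mm.
Moment M = P × e = 120×10³ × 155 = 18600000 N·mm; bending f_b = M/S = 1546 N/mm.
f_max = √(f_v² + f_b²) = √(315.8² + 1546²) = 1578 N/mm.
φr_n = 0.75 × 0.6 × 430 × (0.707 × 16) = 2189 N/mm → adequate.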